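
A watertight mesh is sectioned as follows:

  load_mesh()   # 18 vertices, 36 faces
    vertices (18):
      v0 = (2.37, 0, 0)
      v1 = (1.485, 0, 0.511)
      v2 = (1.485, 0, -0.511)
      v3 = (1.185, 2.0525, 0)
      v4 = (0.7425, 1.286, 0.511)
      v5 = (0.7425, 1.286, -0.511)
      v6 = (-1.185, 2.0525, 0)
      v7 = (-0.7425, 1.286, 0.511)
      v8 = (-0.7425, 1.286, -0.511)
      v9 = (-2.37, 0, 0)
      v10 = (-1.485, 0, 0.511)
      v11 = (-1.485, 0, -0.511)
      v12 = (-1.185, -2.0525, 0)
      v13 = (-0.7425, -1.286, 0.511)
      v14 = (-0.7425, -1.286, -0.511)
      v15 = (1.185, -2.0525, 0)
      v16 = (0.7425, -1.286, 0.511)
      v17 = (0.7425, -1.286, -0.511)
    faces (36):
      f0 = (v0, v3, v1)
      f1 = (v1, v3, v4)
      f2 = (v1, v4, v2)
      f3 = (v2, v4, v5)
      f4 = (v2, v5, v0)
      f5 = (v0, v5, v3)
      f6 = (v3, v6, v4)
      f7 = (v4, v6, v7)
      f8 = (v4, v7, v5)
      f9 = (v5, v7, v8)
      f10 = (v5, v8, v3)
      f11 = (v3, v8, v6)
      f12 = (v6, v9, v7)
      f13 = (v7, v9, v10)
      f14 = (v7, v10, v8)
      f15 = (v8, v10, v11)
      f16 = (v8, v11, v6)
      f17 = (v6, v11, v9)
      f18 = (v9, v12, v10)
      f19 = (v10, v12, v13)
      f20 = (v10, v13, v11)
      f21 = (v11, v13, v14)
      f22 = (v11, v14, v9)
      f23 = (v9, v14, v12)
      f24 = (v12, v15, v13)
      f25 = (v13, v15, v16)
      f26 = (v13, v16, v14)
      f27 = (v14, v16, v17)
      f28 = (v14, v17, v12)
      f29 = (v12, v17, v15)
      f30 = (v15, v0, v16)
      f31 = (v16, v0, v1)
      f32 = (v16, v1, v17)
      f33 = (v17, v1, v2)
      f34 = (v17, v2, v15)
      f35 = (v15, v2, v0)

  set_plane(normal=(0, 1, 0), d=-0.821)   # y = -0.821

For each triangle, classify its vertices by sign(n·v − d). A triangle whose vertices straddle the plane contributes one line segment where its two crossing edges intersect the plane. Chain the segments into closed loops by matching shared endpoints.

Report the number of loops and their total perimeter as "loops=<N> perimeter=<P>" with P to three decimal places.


Straddling triangles (12 of 36):
  (v9,v12,v10) [+-+] → (-1.896, -0.821, 0)–(-1.365, -0.821, 0.3066)  len=0.6132
  (v10,v12,v13) [+--] → (-1.365, -0.821, 0.3066)–(-1.01098, -0.821, 0.511)  len=0.4088
  (v10,v13,v11) [+-+] → (-1.01098, -0.821, 0.511)–(-1.01098, -0.821, 0.141459)  len=0.3695
  (v11,v13,v14) [+--] → (-1.01098, -0.821, 0.141459)–(-1.01098, -0.821, -0.511)  len=0.6525
  (v11,v14,v9) [+-+] → (-1.01098, -0.821, -0.511)–(-1.33098, -0.821, -0.326229)  len=0.3695
  (v9,v14,v12) [+--] → (-1.33098, -0.821, -0.326229)–(-1.896, -0.821, 0)  len=0.6524
  (v15,v0,v16) [-+-] → (1.896, -0.821, 0)–(1.33098, -0.821, 0.326229)  len=0.6524
  (v16,v0,v1) [-++] → (1.33098, -0.821, 0.326229)–(1.01098, -0.821, 0.511)  len=0.3695
  (v16,v1,v17) [-+-] → (1.01098, -0.821, 0.511)–(1.01098, -0.821, -0.141459)  len=0.6525
  (v17,v1,v2) [-++] → (1.01098, -0.821, -0.141459)–(1.01098, -0.821, -0.511)  len=0.3695
  (v17,v2,v15) [-+-] → (1.01098, -0.821, -0.511)–(1.365, -0.821, -0.3066)  len=0.4088
  (v15,v2,v0) [-++] → (1.365, -0.821, -0.3066)–(1.896, -0.821, 0)  len=0.6132

Chained into 2 loop(s):
  loop 1: 6 segments, perimeter = 3.0659
  loop 2: 6 segments, perimeter = 3.0659
Total perimeter = 6.132

loops=2 perimeter=6.132


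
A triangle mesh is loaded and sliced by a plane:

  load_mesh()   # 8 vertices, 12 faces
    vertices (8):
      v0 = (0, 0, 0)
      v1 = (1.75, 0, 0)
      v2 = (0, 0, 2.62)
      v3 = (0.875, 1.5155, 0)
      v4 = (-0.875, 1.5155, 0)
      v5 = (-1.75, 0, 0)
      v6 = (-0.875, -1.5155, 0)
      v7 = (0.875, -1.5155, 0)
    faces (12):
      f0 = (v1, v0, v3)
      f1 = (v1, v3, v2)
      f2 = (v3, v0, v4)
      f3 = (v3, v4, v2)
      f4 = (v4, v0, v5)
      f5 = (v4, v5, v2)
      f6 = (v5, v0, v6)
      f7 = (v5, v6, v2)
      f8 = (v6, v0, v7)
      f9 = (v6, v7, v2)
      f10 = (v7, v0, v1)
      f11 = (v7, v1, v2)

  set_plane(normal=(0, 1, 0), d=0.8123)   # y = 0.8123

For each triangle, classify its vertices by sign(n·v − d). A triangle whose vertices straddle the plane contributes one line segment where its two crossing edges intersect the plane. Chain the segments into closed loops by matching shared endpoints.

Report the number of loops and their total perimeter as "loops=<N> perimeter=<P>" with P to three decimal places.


Straddling triangles (6 of 12):
  (v1,v0,v3) [--+] → (0.468995, 0.8123, 0)–(1.281, 0.8123, 0)  len=0.8120
  (v1,v3,v2) [-+-] → (1.281, 0.8123, 0)–(0.468995, 0.8123, 1.21569)  len=1.4619
  (v3,v0,v4) [+-+] → (0.468995, 0.8123, 0)–(-0.468995, 0.8123, 0)  len=0.9380
  (v3,v4,v2) [++-] → (-0.468995, 0.8123, 1.21569)–(0.468995, 0.8123, 1.21569)  len=0.9380
  (v4,v0,v5) [+--] → (-0.468995, 0.8123, 0)–(-1.281, 0.8123, 0)  len=0.8120
  (v4,v5,v2) [+--] → (-1.281, 0.8123, 0)–(-0.468995, 0.8123, 1.21569)  len=1.4619

Chained into 1 loop(s):
  loop 1: 6 segments, perimeter = 6.4239
Total perimeter = 6.424

loops=1 perimeter=6.424


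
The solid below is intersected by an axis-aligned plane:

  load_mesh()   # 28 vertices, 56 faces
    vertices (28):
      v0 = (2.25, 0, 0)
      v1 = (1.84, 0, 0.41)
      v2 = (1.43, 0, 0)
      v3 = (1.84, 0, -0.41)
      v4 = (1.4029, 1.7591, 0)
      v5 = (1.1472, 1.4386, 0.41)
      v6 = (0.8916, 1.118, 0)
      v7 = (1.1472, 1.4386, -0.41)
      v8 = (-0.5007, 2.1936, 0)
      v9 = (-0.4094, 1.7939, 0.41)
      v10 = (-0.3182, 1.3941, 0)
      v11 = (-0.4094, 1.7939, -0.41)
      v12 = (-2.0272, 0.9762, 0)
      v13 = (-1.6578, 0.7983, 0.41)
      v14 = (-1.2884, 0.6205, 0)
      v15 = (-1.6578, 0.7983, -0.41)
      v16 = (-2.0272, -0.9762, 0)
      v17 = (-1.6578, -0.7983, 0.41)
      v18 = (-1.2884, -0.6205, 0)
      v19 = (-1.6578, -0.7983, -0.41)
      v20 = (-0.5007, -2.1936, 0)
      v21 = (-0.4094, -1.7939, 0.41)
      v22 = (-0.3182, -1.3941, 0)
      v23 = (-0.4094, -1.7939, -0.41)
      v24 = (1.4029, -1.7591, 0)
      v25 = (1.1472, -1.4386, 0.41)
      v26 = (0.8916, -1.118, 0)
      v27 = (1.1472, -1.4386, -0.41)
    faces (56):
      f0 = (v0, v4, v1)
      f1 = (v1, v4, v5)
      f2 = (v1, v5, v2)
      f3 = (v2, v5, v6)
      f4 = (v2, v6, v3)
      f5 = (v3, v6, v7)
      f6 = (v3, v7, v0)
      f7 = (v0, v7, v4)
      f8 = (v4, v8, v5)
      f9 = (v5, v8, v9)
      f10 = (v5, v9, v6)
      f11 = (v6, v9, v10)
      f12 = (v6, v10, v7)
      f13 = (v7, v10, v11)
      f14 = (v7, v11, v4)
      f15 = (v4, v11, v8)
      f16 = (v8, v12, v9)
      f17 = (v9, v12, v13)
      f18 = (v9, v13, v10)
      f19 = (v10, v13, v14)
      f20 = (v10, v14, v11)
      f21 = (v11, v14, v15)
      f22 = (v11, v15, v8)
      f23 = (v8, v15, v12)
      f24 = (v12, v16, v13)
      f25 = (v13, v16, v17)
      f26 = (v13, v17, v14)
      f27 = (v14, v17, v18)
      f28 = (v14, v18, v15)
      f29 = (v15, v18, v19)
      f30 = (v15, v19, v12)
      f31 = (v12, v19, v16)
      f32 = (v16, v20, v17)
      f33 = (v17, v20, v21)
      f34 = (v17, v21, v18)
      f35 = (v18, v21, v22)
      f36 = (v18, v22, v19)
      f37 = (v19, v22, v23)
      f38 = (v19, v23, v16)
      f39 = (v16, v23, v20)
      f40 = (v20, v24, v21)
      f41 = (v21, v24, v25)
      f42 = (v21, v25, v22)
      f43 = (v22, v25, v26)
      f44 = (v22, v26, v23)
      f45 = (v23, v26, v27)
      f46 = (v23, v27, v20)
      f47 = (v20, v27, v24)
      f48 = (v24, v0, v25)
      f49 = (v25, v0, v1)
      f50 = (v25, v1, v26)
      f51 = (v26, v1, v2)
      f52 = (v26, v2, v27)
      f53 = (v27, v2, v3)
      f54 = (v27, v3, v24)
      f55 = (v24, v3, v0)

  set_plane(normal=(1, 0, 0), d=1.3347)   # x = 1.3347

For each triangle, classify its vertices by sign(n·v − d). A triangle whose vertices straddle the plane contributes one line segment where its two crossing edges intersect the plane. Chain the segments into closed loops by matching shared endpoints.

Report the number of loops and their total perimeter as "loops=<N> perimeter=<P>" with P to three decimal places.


Straddling triangles (20 of 56):
  (v1,v4,v5) [++-] → (1.3347, 1.67362, 0.109355)–(1.3347, 1.04926, 0.41)  len=0.6930
  (v1,v5,v2) [+-+] → (1.3347, 1.04926, 0.41)–(1.3347, 0.48479, 0.138165)  len=0.6265
  (v2,v5,v6) [+--] → (1.3347, 0.48479, 0.138165)–(1.3347, 0.197893, 0)  len=0.3184
  (v2,v6,v3) [+-+] → (1.3347, 0.197893, 0)–(1.3347, 0.595662, -0.191555)  len=0.4415
  (v3,v6,v7) [+--] → (1.3347, 0.595662, -0.191555)–(1.3347, 1.04926, -0.41)  len=0.5035
  (v3,v7,v0) [+-+] → (1.3347, 1.04926, -0.41)–(1.3347, 1.19401, -0.340291)  len=0.1607
  (v0,v7,v4) [+-+] → (1.3347, 1.19401, -0.340291)–(1.3347, 1.67362, -0.109355)  len=0.5323
  (v4,v8,v5) [+--] → (1.3347, 1.77467, 0)–(1.3347, 1.67362, 0.109355)  len=0.1489
  (v7,v11,v4) [--+] → (1.3347, 1.76041, -0.015429)–(1.3347, 1.67362, -0.109355)  len=0.1279
  (v4,v11,v8) [+--] → (1.3347, 1.76041, -0.015429)–(1.3347, 1.77467, 0)  len=0.0210
  (v20,v24,v21) [-+-] → (1.3347, -1.77467, 0)–(1.3347, -1.76041, 0.015429)  len=0.0210
  (v21,v24,v25) [-+-] → (1.3347, -1.76041, 0.015429)–(1.3347, -1.67362, 0.109355)  len=0.1279
  (v20,v27,v24) [--+] → (1.3347, -1.67362, -0.109355)–(1.3347, -1.77467, 0)  len=0.1489
  (v24,v0,v25) [++-] → (1.3347, -1.19401, 0.340291)–(1.3347, -1.67362, 0.109355)  len=0.5323
  (v25,v0,v1) [-++] → (1.3347, -1.19401, 0.340291)–(1.3347, -1.04926, 0.41)  len=0.1607
  (v25,v1,v26) [-+-] → (1.3347, -1.04926, 0.41)–(1.3347, -0.595662, 0.191555)  len=0.5035
  (v26,v1,v2) [-++] → (1.3347, -0.595662, 0.191555)–(1.3347, -0.197893, 0)  len=0.4415
  (v26,v2,v27) [-+-] → (1.3347, -0.197893, 0)–(1.3347, -0.48479, -0.138165)  len=0.3184
  (v27,v2,v3) [-++] → (1.3347, -0.48479, -0.138165)–(1.3347, -1.04926, -0.41)  len=0.6265
  (v27,v3,v24) [-++] → (1.3347, -1.04926, -0.41)–(1.3347, -1.67362, -0.109355)  len=0.6930

Chained into 2 loop(s):
  loop 1: 10 segments, perimeter = 3.5736
  loop 2: 10 segments, perimeter = 3.5736
Total perimeter = 7.147

loops=2 perimeter=7.147


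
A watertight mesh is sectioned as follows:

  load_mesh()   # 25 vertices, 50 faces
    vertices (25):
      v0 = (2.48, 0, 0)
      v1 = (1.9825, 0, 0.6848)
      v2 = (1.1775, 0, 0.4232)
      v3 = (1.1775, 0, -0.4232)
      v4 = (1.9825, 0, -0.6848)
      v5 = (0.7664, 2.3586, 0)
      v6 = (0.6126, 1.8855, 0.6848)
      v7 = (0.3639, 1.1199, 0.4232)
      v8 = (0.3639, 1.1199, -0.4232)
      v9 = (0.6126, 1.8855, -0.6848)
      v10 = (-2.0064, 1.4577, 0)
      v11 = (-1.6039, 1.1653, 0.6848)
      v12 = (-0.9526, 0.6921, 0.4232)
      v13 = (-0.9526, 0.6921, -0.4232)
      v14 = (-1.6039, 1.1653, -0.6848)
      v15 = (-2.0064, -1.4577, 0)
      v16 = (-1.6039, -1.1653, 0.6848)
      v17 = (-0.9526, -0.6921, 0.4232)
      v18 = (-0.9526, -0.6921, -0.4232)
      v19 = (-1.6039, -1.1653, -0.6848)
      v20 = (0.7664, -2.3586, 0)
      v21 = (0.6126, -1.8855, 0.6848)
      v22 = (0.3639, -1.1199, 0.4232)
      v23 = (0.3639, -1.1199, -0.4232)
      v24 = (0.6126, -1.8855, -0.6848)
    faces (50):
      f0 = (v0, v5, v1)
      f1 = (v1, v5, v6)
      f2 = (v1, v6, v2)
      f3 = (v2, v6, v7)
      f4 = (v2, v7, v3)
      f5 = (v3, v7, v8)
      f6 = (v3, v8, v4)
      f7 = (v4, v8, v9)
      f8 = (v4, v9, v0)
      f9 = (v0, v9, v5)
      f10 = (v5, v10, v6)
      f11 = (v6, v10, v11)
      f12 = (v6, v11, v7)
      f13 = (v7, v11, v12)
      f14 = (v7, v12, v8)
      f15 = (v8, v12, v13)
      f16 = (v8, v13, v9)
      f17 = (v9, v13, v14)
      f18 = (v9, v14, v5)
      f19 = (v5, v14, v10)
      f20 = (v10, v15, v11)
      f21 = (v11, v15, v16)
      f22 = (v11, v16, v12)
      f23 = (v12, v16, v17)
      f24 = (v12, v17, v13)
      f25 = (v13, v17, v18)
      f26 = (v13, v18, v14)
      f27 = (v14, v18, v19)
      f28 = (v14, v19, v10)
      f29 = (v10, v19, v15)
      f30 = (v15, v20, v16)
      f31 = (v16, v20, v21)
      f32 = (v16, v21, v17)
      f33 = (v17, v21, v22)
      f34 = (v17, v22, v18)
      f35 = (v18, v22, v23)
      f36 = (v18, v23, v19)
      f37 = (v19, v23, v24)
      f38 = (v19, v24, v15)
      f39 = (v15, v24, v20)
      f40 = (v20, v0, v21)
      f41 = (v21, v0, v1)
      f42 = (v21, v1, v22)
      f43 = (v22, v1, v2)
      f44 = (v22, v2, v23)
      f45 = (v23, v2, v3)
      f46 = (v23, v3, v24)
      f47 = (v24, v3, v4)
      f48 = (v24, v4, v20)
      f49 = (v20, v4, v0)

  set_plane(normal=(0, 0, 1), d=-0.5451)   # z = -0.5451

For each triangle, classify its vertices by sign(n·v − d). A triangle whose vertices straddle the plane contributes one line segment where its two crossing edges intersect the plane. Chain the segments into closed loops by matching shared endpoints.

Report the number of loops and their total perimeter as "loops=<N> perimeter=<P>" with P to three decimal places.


loops=2 perimeter=21.376

Straddling triangles (20 of 50):
  (v3,v8,v4) [++-] → (1.11813, 0.598051, -0.5451)–(1.55261, 0, -0.5451)  len=0.7392
  (v4,v8,v9) [-+-] → (1.11813, 0.598051, -0.5451)–(0.479789, 1.47665, -0.5451)  len=1.0860
  (v4,v9,v0) [--+] → (0.993552, 1.50086, -0.5451)–(2.08399, 0, -0.5451)  len=1.8552
  (v0,v9,v5) [+-+] → (0.993552, 1.50086, -0.5451)–(0.643975, 1.98201, -0.5451)  len=0.5947
  (v8,v13,v9) [++-] → (-0.22325, 1.2482, -0.5451)–(0.479789, 1.47665, -0.5451)  len=0.7392
  (v9,v13,v14) [-+-] → (-0.22325, 1.2482, -0.5451)–(-1.25609, 0.912601, -0.5451)  len=1.0860
  (v9,v14,v5) [--+] → (-1.12036, 1.40873, -0.5451)–(0.643975, 1.98201, -0.5451)  len=1.8551
  (v5,v14,v10) [+-+] → (-1.12036, 1.40873, -0.5451)–(-1.68601, 1.22495, -0.5451)  len=0.5948
  (v13,v18,v14) [++-] → (-1.25609, 0.173409, -0.5451)–(-1.25609, 0.912601, -0.5451)  len=0.7392
  (v14,v18,v19) [-+-] → (-1.25609, 0.173409, -0.5451)–(-1.25609, -0.912601, -0.5451)  len=1.0860
  (v14,v19,v10) [--+] → (-1.68601, -0.630205, -0.5451)–(-1.68601, 1.22495, -0.5451)  len=1.8552
  (v10,v19,v15) [+-+] → (-1.68601, -0.630205, -0.5451)–(-1.68601, -1.22495, -0.5451)  len=0.5947
  (v18,v23,v19) [++-] → (-0.553053, -1.14106, -0.5451)–(-1.25609, -0.912601, -0.5451)  len=0.7392
  (v19,v23,v24) [-+-] → (-0.553053, -1.14106, -0.5451)–(0.479789, -1.47665, -0.5451)  len=1.0860
  (v19,v24,v15) [--+] → (0.0783209, -1.79823, -0.5451)–(-1.68601, -1.22495, -0.5451)  len=1.8551
  (v15,v24,v20) [+-+] → (0.0783209, -1.79823, -0.5451)–(0.643975, -1.98201, -0.5451)  len=0.5948
  (v23,v3,v24) [++-] → (0.914269, -0.878603, -0.5451)–(0.479789, -1.47665, -0.5451)  len=0.7392
  (v24,v3,v4) [-+-] → (0.914269, -0.878603, -0.5451)–(1.55261, 0, -0.5451)  len=1.0860
  (v24,v4,v20) [--+] → (1.73441, -0.481157, -0.5451)–(0.643975, -1.98201, -0.5451)  len=1.8552
  (v20,v4,v0) [+-+] → (1.73441, -0.481157, -0.5451)–(2.08399, 0, -0.5451)  len=0.5947

Chained into 2 loop(s):
  loop 1: 10 segments, perimeter = 9.1261
  loop 2: 10 segments, perimeter = 12.2495
Total perimeter = 21.376


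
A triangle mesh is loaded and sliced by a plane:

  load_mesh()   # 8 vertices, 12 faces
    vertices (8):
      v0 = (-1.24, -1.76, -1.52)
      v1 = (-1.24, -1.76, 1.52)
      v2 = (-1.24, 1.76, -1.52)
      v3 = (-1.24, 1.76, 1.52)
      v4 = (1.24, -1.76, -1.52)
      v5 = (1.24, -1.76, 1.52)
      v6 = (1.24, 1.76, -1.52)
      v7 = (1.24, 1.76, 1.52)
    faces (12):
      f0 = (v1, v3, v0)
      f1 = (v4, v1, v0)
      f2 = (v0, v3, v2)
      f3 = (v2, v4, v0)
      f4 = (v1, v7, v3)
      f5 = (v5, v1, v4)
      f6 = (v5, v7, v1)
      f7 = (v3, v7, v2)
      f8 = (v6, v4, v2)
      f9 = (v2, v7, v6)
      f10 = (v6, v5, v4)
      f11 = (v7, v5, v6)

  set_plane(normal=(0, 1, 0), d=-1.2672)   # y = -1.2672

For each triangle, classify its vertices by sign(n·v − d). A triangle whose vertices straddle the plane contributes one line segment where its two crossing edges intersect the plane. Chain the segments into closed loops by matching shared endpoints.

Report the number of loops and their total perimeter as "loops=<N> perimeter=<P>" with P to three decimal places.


Straddling triangles (8 of 12):
  (v1,v3,v0) [-+-] → (-1.24, -1.2672, 1.52)–(-1.24, -1.2672, -1.0944)  len=2.6144
  (v0,v3,v2) [-++] → (-1.24, -1.2672, -1.0944)–(-1.24, -1.2672, -1.52)  len=0.4256
  (v2,v4,v0) [+--] → (0.8928, -1.2672, -1.52)–(-1.24, -1.2672, -1.52)  len=2.1328
  (v1,v7,v3) [-++] → (-0.8928, -1.2672, 1.52)–(-1.24, -1.2672, 1.52)  len=0.3472
  (v5,v7,v1) [-+-] → (1.24, -1.2672, 1.52)–(-0.8928, -1.2672, 1.52)  len=2.1328
  (v6,v4,v2) [+-+] → (1.24, -1.2672, -1.52)–(0.8928, -1.2672, -1.52)  len=0.3472
  (v6,v5,v4) [+--] → (1.24, -1.2672, 1.0944)–(1.24, -1.2672, -1.52)  len=2.6144
  (v7,v5,v6) [+-+] → (1.24, -1.2672, 1.52)–(1.24, -1.2672, 1.0944)  len=0.4256

Chained into 1 loop(s):
  loop 1: 8 segments, perimeter = 11.0400
Total perimeter = 11.040

loops=1 perimeter=11.040


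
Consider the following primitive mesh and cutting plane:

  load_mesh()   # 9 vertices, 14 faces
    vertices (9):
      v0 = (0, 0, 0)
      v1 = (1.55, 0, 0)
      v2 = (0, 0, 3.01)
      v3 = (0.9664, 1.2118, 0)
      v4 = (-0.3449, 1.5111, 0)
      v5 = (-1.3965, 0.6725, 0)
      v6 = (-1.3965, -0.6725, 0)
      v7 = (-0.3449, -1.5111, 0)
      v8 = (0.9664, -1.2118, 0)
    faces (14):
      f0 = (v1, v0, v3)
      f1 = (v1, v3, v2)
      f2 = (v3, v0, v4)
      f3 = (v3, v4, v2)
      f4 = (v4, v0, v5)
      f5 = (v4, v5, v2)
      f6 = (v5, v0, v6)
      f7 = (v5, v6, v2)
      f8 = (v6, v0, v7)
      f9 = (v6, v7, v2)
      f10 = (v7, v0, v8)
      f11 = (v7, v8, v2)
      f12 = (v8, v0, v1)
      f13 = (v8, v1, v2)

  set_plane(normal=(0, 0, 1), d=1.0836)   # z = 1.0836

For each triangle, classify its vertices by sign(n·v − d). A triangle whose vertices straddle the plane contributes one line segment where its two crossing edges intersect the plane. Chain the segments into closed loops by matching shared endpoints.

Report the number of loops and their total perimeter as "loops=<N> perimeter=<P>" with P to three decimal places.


Straddling triangles (7 of 14):
  (v1,v3,v2) [--+] → (0.618496, 0.775552, 1.0836)–(0.992, 0, 1.0836)  len=0.8608
  (v3,v4,v2) [--+] → (-0.220736, 0.967104, 1.0836)–(0.618496, 0.775552, 1.0836)  len=0.8608
  (v4,v5,v2) [--+] → (-0.89376, 0.4304, 1.0836)–(-0.220736, 0.967104, 1.0836)  len=0.8608
  (v5,v6,v2) [--+] → (-0.89376, -0.4304, 1.0836)–(-0.89376, 0.4304, 1.0836)  len=0.8608
  (v6,v7,v2) [--+] → (-0.220736, -0.967104, 1.0836)–(-0.89376, -0.4304, 1.0836)  len=0.8608
  (v7,v8,v2) [--+] → (0.618496, -0.775552, 1.0836)–(-0.220736, -0.967104, 1.0836)  len=0.8608
  (v8,v1,v2) [--+] → (0.992, 0, 1.0836)–(0.618496, -0.775552, 1.0836)  len=0.8608

Chained into 1 loop(s):
  loop 1: 7 segments, perimeter = 6.0257
Total perimeter = 6.026

loops=1 perimeter=6.026


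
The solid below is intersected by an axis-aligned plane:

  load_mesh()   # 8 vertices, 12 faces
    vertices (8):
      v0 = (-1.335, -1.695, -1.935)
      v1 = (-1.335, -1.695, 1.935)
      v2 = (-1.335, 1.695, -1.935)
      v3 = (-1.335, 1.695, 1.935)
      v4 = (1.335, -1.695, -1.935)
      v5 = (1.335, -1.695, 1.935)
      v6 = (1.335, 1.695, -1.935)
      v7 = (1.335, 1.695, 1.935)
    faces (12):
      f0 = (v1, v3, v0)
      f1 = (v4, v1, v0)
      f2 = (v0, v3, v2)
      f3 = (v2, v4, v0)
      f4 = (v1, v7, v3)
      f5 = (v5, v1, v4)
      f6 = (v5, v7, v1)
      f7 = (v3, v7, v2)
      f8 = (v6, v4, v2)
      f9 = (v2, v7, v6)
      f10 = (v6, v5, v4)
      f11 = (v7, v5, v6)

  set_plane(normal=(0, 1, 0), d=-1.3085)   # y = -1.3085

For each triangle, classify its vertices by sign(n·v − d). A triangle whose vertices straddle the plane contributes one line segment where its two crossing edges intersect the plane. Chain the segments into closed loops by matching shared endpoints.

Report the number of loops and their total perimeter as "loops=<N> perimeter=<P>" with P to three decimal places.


Straddling triangles (8 of 12):
  (v1,v3,v0) [-+-] → (-1.335, -1.3085, 1.935)–(-1.335, -1.3085, -1.49377)  len=3.4288
  (v0,v3,v2) [-++] → (-1.335, -1.3085, -1.49377)–(-1.335, -1.3085, -1.935)  len=0.4412
  (v2,v4,v0) [+--] → (1.03059, -1.3085, -1.935)–(-1.335, -1.3085, -1.935)  len=2.3656
  (v1,v7,v3) [-++] → (-1.03059, -1.3085, 1.935)–(-1.335, -1.3085, 1.935)  len=0.3044
  (v5,v7,v1) [-+-] → (1.335, -1.3085, 1.935)–(-1.03059, -1.3085, 1.935)  len=2.3656
  (v6,v4,v2) [+-+] → (1.335, -1.3085, -1.935)–(1.03059, -1.3085, -1.935)  len=0.3044
  (v6,v5,v4) [+--] → (1.335, -1.3085, 1.49377)–(1.335, -1.3085, -1.935)  len=3.4288
  (v7,v5,v6) [+-+] → (1.335, -1.3085, 1.935)–(1.335, -1.3085, 1.49377)  len=0.4412

Chained into 1 loop(s):
  loop 1: 8 segments, perimeter = 13.0800
Total perimeter = 13.080

loops=1 perimeter=13.080


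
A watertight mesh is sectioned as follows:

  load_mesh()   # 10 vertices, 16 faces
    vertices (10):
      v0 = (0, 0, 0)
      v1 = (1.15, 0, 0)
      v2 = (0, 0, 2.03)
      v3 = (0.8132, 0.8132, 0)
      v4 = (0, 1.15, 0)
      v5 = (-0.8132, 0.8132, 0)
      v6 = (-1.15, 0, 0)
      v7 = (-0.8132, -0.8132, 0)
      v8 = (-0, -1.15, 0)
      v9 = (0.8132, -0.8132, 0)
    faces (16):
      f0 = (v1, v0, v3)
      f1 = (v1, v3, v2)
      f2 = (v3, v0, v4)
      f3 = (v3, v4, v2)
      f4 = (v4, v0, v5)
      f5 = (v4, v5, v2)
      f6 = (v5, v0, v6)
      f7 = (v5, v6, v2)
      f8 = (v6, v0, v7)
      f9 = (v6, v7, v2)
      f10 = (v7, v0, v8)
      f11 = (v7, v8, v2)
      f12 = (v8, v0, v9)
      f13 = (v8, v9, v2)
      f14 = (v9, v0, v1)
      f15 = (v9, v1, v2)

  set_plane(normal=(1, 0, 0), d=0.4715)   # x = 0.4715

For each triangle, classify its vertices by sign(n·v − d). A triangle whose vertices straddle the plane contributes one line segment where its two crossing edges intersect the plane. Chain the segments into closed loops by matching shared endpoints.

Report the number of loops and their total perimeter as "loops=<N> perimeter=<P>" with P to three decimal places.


Straddling triangles (8 of 16):
  (v1,v0,v3) [+-+] → (0.4715, 0, 0)–(0.4715, 0.4715, 0)  len=0.4715
  (v1,v3,v2) [++-] → (0.4715, 0.4715, 0.852989)–(0.4715, 0, 1.1977)  len=0.5841
  (v3,v0,v4) [+--] → (0.4715, 0.4715, 0)–(0.4715, 0.954721, 0)  len=0.4832
  (v3,v4,v2) [+--] → (0.4715, 0.954721, 0)–(0.4715, 0.4715, 0.852989)  len=0.9804
  (v8,v0,v9) [--+] → (0.4715, -0.4715, 0)–(0.4715, -0.954721, 0)  len=0.4832
  (v8,v9,v2) [-+-] → (0.4715, -0.954721, 0)–(0.4715, -0.4715, 0.852989)  len=0.9804
  (v9,v0,v1) [+-+] → (0.4715, -0.4715, 0)–(0.4715, 0, 0)  len=0.4715
  (v9,v1,v2) [++-] → (0.4715, 0, 1.1977)–(0.4715, -0.4715, 0.852989)  len=0.5841

Chained into 1 loop(s):
  loop 1: 8 segments, perimeter = 5.0383
Total perimeter = 5.038

loops=1 perimeter=5.038


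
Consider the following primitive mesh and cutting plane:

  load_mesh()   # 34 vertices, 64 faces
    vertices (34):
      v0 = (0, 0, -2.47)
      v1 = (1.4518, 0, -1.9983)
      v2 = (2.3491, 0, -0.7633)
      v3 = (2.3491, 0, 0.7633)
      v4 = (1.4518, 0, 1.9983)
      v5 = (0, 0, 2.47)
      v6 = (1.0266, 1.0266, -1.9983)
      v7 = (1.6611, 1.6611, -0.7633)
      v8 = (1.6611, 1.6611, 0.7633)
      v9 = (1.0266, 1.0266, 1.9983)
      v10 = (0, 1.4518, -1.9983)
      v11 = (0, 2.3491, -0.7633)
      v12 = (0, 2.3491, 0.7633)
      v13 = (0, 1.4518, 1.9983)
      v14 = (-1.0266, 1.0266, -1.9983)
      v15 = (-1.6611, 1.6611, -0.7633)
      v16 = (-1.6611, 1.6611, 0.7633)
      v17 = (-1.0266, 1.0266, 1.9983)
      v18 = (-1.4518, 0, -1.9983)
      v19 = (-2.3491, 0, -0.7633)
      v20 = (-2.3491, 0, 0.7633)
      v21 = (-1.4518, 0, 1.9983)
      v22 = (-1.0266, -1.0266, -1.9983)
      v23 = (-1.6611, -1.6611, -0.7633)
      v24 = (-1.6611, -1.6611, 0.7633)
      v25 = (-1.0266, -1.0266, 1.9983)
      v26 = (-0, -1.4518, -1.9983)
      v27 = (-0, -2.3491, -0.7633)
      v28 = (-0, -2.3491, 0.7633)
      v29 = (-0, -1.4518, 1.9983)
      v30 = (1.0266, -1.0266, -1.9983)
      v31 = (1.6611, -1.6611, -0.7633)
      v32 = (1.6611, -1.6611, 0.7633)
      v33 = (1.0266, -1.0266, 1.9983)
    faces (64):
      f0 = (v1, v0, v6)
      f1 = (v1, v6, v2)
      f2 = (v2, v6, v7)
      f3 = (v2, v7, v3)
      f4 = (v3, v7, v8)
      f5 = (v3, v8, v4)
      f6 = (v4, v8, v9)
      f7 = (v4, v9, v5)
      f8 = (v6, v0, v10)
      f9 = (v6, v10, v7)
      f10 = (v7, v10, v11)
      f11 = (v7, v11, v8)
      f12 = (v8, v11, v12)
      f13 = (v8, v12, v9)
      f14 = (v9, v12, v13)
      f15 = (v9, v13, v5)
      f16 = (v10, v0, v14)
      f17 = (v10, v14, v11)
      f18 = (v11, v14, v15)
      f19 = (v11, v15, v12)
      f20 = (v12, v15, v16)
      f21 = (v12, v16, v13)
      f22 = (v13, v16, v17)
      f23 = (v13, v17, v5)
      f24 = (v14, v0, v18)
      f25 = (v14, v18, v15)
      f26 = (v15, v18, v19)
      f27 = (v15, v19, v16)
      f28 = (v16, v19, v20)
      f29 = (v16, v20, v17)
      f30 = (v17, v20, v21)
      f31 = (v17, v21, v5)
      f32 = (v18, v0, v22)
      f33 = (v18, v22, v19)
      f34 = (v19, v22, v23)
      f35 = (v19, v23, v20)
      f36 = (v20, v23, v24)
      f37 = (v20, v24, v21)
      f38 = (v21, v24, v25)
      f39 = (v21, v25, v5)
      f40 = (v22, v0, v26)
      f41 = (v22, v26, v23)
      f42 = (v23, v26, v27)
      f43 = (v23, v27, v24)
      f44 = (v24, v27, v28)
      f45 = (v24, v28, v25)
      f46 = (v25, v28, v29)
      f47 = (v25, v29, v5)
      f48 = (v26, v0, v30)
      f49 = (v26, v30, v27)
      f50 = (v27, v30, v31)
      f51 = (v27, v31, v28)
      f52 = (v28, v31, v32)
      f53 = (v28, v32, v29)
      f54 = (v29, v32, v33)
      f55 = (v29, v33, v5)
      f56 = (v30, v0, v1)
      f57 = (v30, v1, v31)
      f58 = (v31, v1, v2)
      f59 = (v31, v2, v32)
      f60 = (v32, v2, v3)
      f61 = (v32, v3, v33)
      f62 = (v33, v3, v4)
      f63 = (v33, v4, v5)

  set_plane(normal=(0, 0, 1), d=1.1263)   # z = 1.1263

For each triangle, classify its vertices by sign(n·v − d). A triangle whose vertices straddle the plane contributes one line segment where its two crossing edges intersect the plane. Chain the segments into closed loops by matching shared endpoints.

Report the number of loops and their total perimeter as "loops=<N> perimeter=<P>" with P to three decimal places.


Straddling triangles (16 of 64):
  (v3,v8,v4) [--+] → (1.59958, 1.17286, 1.1263)–(2.08536, 0, 1.1263)  len=1.2695
  (v4,v8,v9) [+-+] → (1.59958, 1.17286, 1.1263)–(1.4746, 1.4746, 1.1263)  len=0.3266
  (v8,v12,v9) [--+] → (0.301746, 1.96038, 1.1263)–(1.4746, 1.4746, 1.1263)  len=1.2695
  (v9,v12,v13) [+-+] → (0.301746, 1.96038, 1.1263)–(0, 2.08536, 1.1263)  len=0.3266
  (v12,v16,v13) [--+] → (-1.17286, 1.59958, 1.1263)–(0, 2.08536, 1.1263)  len=1.2695
  (v13,v16,v17) [+-+] → (-1.17286, 1.59958, 1.1263)–(-1.4746, 1.4746, 1.1263)  len=0.3266
  (v16,v20,v17) [--+] → (-1.96038, 0.301746, 1.1263)–(-1.4746, 1.4746, 1.1263)  len=1.2695
  (v17,v20,v21) [+-+] → (-1.96038, 0.301746, 1.1263)–(-2.08536, 0, 1.1263)  len=0.3266
  (v20,v24,v21) [--+] → (-1.59958, -1.17286, 1.1263)–(-2.08536, 0, 1.1263)  len=1.2695
  (v21,v24,v25) [+-+] → (-1.59958, -1.17286, 1.1263)–(-1.4746, -1.4746, 1.1263)  len=0.3266
  (v24,v28,v25) [--+] → (-0.301746, -1.96038, 1.1263)–(-1.4746, -1.4746, 1.1263)  len=1.2695
  (v25,v28,v29) [+-+] → (-0.301746, -1.96038, 1.1263)–(0, -2.08536, 1.1263)  len=0.3266
  (v28,v32,v29) [--+] → (1.17286, -1.59958, 1.1263)–(0, -2.08536, 1.1263)  len=1.2695
  (v29,v32,v33) [+-+] → (1.17286, -1.59958, 1.1263)–(1.4746, -1.4746, 1.1263)  len=0.3266
  (v32,v3,v33) [--+] → (1.96038, -0.301746, 1.1263)–(1.4746, -1.4746, 1.1263)  len=1.2695
  (v33,v3,v4) [+-+] → (1.96038, -0.301746, 1.1263)–(2.08536, 0, 1.1263)  len=0.3266

Chained into 1 loop(s):
  loop 1: 16 segments, perimeter = 12.7687
Total perimeter = 12.769

loops=1 perimeter=12.769


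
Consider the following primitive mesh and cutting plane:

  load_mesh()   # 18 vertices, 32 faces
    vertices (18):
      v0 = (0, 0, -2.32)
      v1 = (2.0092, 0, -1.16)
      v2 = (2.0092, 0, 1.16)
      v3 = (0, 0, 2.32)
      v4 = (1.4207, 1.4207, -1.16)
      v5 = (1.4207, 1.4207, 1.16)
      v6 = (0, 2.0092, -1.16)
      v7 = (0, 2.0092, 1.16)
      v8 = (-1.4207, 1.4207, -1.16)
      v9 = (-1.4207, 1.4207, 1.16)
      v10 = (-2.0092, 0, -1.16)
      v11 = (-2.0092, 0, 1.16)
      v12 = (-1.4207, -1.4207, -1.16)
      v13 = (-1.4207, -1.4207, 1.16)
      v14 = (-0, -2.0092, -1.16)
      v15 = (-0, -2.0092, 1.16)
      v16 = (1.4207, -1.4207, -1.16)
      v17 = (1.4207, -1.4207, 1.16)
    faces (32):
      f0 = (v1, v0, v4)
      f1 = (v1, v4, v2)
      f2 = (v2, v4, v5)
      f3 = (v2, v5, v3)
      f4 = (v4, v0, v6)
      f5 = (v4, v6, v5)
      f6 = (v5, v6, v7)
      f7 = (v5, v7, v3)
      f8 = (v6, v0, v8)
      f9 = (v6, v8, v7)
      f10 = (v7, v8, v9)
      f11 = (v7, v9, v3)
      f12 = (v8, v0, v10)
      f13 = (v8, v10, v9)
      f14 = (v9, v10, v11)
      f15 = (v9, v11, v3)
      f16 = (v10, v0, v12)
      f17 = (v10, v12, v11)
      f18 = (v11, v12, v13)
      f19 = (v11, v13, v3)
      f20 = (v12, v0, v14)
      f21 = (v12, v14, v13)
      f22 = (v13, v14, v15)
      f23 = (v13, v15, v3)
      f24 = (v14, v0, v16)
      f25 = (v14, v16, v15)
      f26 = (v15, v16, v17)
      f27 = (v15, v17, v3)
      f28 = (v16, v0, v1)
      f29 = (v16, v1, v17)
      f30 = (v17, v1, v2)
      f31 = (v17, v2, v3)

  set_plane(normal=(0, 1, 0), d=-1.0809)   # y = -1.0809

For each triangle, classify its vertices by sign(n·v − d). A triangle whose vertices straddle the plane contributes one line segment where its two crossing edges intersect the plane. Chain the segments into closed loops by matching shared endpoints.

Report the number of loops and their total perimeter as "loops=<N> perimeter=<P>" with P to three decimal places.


Straddling triangles (12 of 32):
  (v10,v0,v12) [++-] → (-1.0809, -1.0809, -1.43745)–(-1.56146, -1.0809, -1.16)  len=0.5549
  (v10,v12,v11) [+-+] → (-1.56146, -1.0809, -1.16)–(-1.56146, -1.0809, -0.605107)  len=0.5549
  (v11,v12,v13) [+--] → (-1.56146, -1.0809, -0.605107)–(-1.56146, -1.0809, 1.16)  len=1.7651
  (v11,v13,v3) [+-+] → (-1.56146, -1.0809, 1.16)–(-1.0809, -1.0809, 1.43745)  len=0.5549
  (v12,v0,v14) [-+-] → (-1.0809, -1.0809, -1.43745)–(0, -1.0809, -1.69595)  len=1.1114
  (v13,v15,v3) [--+] → (0, -1.0809, 1.69595)–(-1.0809, -1.0809, 1.43745)  len=1.1114
  (v14,v0,v16) [-+-] → (0, -1.0809, -1.69595)–(1.0809, -1.0809, -1.43745)  len=1.1114
  (v15,v17,v3) [--+] → (1.0809, -1.0809, 1.43745)–(0, -1.0809, 1.69595)  len=1.1114
  (v16,v0,v1) [-++] → (1.0809, -1.0809, -1.43745)–(1.56146, -1.0809, -1.16)  len=0.5549
  (v16,v1,v17) [-+-] → (1.56146, -1.0809, -1.16)–(1.56146, -1.0809, 0.605107)  len=1.7651
  (v17,v1,v2) [-++] → (1.56146, -1.0809, 0.605107)–(1.56146, -1.0809, 1.16)  len=0.5549
  (v17,v2,v3) [-++] → (1.56146, -1.0809, 1.16)–(1.0809, -1.0809, 1.43745)  len=0.5549

Chained into 1 loop(s):
  loop 1: 12 segments, perimeter = 11.3051
Total perimeter = 11.305

loops=1 perimeter=11.305


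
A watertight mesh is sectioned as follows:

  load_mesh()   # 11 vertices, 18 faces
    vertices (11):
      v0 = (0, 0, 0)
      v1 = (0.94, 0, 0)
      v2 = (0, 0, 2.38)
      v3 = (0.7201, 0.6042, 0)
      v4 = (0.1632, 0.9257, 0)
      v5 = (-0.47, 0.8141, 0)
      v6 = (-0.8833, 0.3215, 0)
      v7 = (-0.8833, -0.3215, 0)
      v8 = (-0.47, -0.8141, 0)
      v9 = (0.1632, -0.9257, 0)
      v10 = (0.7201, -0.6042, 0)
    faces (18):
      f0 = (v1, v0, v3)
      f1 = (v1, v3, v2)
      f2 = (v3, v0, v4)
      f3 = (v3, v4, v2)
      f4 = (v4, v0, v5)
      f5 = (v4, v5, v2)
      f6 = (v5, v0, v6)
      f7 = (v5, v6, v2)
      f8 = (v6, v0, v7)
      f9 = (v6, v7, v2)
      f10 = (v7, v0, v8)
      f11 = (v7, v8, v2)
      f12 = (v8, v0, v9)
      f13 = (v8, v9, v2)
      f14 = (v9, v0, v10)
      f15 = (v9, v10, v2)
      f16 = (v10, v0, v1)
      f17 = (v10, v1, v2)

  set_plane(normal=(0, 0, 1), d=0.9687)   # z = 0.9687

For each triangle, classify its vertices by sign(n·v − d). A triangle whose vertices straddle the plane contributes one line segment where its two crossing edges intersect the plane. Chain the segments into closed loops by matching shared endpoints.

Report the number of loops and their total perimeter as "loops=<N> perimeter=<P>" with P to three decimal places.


Straddling triangles (9 of 18):
  (v1,v3,v2) [--+] → (0.427007, 0.35828, 0.9687)–(0.557404, 0, 0.9687)  len=0.3813
  (v3,v4,v2) [--+] → (0.0967749, 0.548925, 0.9687)–(0.427007, 0.35828, 0.9687)  len=0.3813
  (v4,v5,v2) [--+] → (-0.278702, 0.482748, 0.9687)–(0.0967749, 0.548925, 0.9687)  len=0.3813
  (v5,v6,v2) [--+] → (-0.523782, 0.190644, 0.9687)–(-0.278702, 0.482748, 0.9687)  len=0.3813
  (v6,v7,v2) [--+] → (-0.523782, -0.190644, 0.9687)–(-0.523782, 0.190644, 0.9687)  len=0.3813
  (v7,v8,v2) [--+] → (-0.278702, -0.482748, 0.9687)–(-0.523782, -0.190644, 0.9687)  len=0.3813
  (v8,v9,v2) [--+] → (0.0967749, -0.548925, 0.9687)–(-0.278702, -0.482748, 0.9687)  len=0.3813
  (v9,v10,v2) [--+] → (0.427007, -0.35828, 0.9687)–(0.0967749, -0.548925, 0.9687)  len=0.3813
  (v10,v1,v2) [--+] → (0.557404, 0, 0.9687)–(0.427007, -0.35828, 0.9687)  len=0.3813

Chained into 1 loop(s):
  loop 1: 9 segments, perimeter = 3.4316
Total perimeter = 3.432

loops=1 perimeter=3.432


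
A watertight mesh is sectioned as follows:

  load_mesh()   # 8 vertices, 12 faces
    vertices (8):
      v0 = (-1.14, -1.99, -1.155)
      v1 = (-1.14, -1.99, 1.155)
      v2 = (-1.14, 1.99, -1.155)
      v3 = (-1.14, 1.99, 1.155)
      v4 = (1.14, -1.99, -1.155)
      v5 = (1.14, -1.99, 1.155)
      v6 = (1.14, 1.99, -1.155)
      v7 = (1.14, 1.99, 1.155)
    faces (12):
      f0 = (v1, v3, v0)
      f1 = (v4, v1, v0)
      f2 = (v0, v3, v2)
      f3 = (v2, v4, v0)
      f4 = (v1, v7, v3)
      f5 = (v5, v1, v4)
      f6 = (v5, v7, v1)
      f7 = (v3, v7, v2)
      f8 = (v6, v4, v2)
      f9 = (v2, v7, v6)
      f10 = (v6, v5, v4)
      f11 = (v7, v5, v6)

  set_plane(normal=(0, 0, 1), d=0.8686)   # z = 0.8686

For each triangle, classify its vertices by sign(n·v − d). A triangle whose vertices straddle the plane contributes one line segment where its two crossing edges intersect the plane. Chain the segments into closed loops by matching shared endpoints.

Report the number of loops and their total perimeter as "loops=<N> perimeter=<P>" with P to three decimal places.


loops=1 perimeter=12.520

Straddling triangles (8 of 12):
  (v1,v3,v0) [++-] → (-1.14, 1.49655, 0.8686)–(-1.14, -1.99, 0.8686)  len=3.4865
  (v4,v1,v0) [-+-] → (-0.857319, -1.99, 0.8686)–(-1.14, -1.99, 0.8686)  len=0.2827
  (v0,v3,v2) [-+-] → (-1.14, 1.49655, 0.8686)–(-1.14, 1.99, 0.8686)  len=0.4935
  (v5,v1,v4) [++-] → (-0.857319, -1.99, 0.8686)–(1.14, -1.99, 0.8686)  len=1.9973
  (v3,v7,v2) [++-] → (0.857319, 1.99, 0.8686)–(-1.14, 1.99, 0.8686)  len=1.9973
  (v2,v7,v6) [-+-] → (0.857319, 1.99, 0.8686)–(1.14, 1.99, 0.8686)  len=0.2827
  (v6,v5,v4) [-+-] → (1.14, -1.49655, 0.8686)–(1.14, -1.99, 0.8686)  len=0.4935
  (v7,v5,v6) [++-] → (1.14, -1.49655, 0.8686)–(1.14, 1.99, 0.8686)  len=3.4865

Chained into 1 loop(s):
  loop 1: 8 segments, perimeter = 12.5200
Total perimeter = 12.520


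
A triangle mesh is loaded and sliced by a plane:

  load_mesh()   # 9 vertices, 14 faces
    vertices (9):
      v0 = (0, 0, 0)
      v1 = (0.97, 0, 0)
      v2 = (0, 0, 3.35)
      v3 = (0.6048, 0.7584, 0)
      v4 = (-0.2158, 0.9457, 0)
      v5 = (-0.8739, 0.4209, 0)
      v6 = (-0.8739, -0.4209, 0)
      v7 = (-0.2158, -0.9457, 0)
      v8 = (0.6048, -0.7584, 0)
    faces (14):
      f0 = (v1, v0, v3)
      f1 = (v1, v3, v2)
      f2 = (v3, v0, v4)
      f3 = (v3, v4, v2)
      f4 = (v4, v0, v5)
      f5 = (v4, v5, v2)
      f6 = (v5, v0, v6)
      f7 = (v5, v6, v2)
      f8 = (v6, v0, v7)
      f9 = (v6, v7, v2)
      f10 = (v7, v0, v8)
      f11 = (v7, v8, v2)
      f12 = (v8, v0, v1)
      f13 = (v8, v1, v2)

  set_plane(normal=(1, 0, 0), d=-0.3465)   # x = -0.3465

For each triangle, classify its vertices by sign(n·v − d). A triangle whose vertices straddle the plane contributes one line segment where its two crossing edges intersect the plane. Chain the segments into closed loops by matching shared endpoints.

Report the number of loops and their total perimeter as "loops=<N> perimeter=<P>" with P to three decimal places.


loops=1 perimeter=6.279

Straddling triangles (6 of 14):
  (v4,v0,v5) [++-] → (-0.3465, 0.166886, 0)–(-0.3465, 0.841474, 0)  len=0.6746
  (v4,v5,v2) [+-+] → (-0.3465, 0.841474, 0)–(-0.3465, 0.166886, 2.02173)  len=2.1313
  (v5,v0,v6) [-+-] → (-0.3465, 0.166886, 0)–(-0.3465, -0.166886, 0)  len=0.3338
  (v5,v6,v2) [--+] → (-0.3465, -0.166886, 2.02173)–(-0.3465, 0.166886, 2.02173)  len=0.3338
  (v6,v0,v7) [-++] → (-0.3465, -0.166886, 0)–(-0.3465, -0.841474, 0)  len=0.6746
  (v6,v7,v2) [-++] → (-0.3465, -0.841474, 0)–(-0.3465, -0.166886, 2.02173)  len=2.1313

Chained into 1 loop(s):
  loop 1: 6 segments, perimeter = 6.2793
Total perimeter = 6.279


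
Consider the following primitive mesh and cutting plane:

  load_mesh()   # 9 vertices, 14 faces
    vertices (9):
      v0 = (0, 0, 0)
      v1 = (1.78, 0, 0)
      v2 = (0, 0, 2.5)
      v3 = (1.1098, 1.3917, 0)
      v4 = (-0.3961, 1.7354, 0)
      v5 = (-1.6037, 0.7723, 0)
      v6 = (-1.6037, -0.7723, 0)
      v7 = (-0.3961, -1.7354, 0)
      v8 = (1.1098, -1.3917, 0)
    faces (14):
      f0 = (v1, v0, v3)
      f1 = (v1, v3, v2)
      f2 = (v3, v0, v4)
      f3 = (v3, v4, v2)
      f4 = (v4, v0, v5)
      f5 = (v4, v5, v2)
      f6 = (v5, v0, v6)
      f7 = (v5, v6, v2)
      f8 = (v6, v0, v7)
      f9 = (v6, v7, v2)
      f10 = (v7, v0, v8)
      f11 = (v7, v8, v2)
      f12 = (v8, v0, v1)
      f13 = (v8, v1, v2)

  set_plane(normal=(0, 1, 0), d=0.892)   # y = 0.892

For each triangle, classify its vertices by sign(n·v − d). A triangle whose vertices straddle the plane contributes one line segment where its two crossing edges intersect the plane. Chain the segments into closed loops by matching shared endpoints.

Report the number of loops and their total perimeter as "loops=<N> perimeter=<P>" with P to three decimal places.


Straddling triangles (6 of 14):
  (v1,v0,v3) [--+] → (0.711318, 0.892, 0)–(1.35044, 0.892, 0)  len=0.6391
  (v1,v3,v2) [-+-] → (1.35044, 0.892, 0)–(0.711318, 0.892, 0.897643)  len=1.1019
  (v3,v0,v4) [+-+] → (0.711318, 0.892, 0)–(-0.203596, 0.892, 0)  len=0.9149
  (v3,v4,v2) [++-] → (-0.203596, 0.892, 1.21499)–(0.711318, 0.892, 0.897643)  len=0.9684
  (v4,v0,v5) [+--] → (-0.203596, 0.892, 0)–(-1.45361, 0.892, 0)  len=1.2500
  (v4,v5,v2) [+--] → (-1.45361, 0.892, 0)–(-0.203596, 0.892, 1.21499)  len=1.7432

Chained into 1 loop(s):
  loop 1: 6 segments, perimeter = 6.6176
Total perimeter = 6.618

loops=1 perimeter=6.618


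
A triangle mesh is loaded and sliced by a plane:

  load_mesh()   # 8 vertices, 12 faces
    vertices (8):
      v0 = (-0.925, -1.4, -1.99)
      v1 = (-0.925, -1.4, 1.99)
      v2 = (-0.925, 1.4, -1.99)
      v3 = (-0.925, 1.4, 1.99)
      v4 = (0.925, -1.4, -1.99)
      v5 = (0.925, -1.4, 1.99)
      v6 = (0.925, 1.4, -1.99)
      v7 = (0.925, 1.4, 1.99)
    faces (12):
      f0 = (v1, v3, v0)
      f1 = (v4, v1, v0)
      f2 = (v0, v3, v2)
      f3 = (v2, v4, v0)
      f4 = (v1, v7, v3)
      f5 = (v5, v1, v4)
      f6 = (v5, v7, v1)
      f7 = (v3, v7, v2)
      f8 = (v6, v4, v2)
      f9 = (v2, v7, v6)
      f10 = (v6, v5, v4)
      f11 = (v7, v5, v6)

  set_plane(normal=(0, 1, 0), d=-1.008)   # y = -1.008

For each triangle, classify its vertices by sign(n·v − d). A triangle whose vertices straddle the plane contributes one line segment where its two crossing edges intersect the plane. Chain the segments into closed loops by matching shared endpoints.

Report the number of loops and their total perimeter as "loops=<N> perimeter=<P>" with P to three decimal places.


Straddling triangles (8 of 12):
  (v1,v3,v0) [-+-] → (-0.925, -1.008, 1.99)–(-0.925, -1.008, -1.4328)  len=3.4228
  (v0,v3,v2) [-++] → (-0.925, -1.008, -1.4328)–(-0.925, -1.008, -1.99)  len=0.5572
  (v2,v4,v0) [+--] → (0.666, -1.008, -1.99)–(-0.925, -1.008, -1.99)  len=1.5910
  (v1,v7,v3) [-++] → (-0.666, -1.008, 1.99)–(-0.925, -1.008, 1.99)  len=0.2590
  (v5,v7,v1) [-+-] → (0.925, -1.008, 1.99)–(-0.666, -1.008, 1.99)  len=1.5910
  (v6,v4,v2) [+-+] → (0.925, -1.008, -1.99)–(0.666, -1.008, -1.99)  len=0.2590
  (v6,v5,v4) [+--] → (0.925, -1.008, 1.4328)–(0.925, -1.008, -1.99)  len=3.4228
  (v7,v5,v6) [+-+] → (0.925, -1.008, 1.99)–(0.925, -1.008, 1.4328)  len=0.5572

Chained into 1 loop(s):
  loop 1: 8 segments, perimeter = 11.6600
Total perimeter = 11.660

loops=1 perimeter=11.660
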